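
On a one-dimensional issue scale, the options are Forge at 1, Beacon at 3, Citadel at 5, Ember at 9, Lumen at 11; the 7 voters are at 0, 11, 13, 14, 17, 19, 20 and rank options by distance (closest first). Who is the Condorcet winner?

Lumen

With single-peaked preferences on a line, the Condorcet winner is the candidate closest to the median voter.
The median voter (position 14) is closest to Lumen at 11.
Check: Lumen vs Beacon — voters closer to Lumen: 6 of 7.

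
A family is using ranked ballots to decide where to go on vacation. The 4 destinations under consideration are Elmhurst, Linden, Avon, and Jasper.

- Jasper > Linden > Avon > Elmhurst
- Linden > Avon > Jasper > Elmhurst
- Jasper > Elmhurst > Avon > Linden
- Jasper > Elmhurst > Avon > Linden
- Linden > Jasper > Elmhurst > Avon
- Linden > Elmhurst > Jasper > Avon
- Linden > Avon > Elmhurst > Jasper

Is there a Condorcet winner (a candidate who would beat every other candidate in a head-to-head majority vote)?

Yes

Head-to-head results (7 voters total):
Elmhurst vs Linden: Linden wins 5–2.
Elmhurst vs Avon: Elmhurst wins 4–3.
Elmhurst vs Jasper: Jasper wins 5–2.
Linden vs Avon: Linden wins 5–2.
Linden vs Jasper: Linden wins 4–3.
Avon vs Jasper: Jasper wins 5–2.
Linden beats each rival — Elmhurst (5–2), Avon (5–2), Jasper (4–3) — so Linden is the Condorcet winner.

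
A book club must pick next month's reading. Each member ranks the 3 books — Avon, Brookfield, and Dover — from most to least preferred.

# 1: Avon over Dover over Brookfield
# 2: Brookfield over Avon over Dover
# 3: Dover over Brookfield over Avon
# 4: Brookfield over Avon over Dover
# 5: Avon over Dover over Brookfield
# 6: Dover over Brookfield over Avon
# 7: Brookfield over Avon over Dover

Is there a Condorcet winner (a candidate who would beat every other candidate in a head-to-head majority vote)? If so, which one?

Head-to-head results (7 voters total):
Avon vs Brookfield: Brookfield wins 5–2.
Avon vs Dover: Avon wins 5–2.
Brookfield vs Dover: Dover wins 4–3.
No candidate beats all others: Avon beats Dover beats Brookfield beats Avon, a majority cycle.

There is no Condorcet winner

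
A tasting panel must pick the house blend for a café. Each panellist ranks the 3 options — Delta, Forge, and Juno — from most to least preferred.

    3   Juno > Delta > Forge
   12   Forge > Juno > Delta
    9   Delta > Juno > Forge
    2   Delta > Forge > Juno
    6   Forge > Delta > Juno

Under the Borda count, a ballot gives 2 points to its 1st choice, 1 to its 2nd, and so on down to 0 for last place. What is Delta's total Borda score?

31

Borda scores:
  Delta: 3·1 + 12·0 + 9·2 + 2·2 + 6·1 = 31
  Forge: 3·0 + 12·2 + 9·0 + 2·1 + 6·2 = 38
  Juno: 3·2 + 12·1 + 9·1 + 2·0 + 6·0 = 27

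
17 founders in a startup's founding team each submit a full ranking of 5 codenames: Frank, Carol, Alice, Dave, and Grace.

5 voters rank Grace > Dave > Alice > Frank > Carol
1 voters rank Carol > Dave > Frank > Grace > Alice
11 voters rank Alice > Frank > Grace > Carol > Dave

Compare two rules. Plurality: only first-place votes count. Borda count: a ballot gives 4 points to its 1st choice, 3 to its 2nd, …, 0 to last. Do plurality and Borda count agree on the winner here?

Yes

Plurality first-place counts: Frank 0, Carol 1, Alice 11, Dave 0, Grace 5 → Alice.
Borda totals: Frank 40, Carol 15, Alice 54, Dave 18, Grace 43 → Alice.
The two rules agree on Alice.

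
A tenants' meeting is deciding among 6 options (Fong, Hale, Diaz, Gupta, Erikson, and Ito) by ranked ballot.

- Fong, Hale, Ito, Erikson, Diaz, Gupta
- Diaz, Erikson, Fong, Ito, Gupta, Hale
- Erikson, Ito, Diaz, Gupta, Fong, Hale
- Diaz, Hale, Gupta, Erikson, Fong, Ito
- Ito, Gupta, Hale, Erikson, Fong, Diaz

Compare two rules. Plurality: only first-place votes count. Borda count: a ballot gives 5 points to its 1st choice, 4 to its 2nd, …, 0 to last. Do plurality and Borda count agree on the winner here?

No

Plurality first-place counts: Fong 1, Hale 0, Diaz 2, Gupta 0, Erikson 1, Ito 1 → Diaz.
Borda totals: Fong 11, Hale 11, Diaz 14, Gupta 10, Erikson 15, Ito 14 → Erikson.
The two rules disagree: plurality picks Diaz, Borda picks Erikson.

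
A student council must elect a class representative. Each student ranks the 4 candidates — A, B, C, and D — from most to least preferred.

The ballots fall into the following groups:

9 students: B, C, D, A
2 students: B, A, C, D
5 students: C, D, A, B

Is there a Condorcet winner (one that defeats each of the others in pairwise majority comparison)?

Head-to-head results (16 voters total):
A vs B: B wins 11–5.
A vs C: C wins 14–2.
A vs D: D wins 14–2.
B vs C: B wins 11–5.
B vs D: B wins 11–5.
C vs D: C wins 16–0.
B beats each rival — A (11–5), C (11–5), D (11–5) — so B is the Condorcet winner.

Yes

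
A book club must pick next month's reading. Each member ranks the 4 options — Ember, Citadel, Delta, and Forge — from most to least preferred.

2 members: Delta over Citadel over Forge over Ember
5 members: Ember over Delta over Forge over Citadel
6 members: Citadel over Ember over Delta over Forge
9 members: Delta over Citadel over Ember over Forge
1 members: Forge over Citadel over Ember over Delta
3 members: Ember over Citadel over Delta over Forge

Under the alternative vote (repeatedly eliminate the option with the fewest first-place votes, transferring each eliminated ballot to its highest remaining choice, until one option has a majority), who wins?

Round 1: Delta 11, Ember 8, Citadel 6, Forge 1. Forge has the fewest and is eliminated.
Round 2: Delta 11, Ember 8, Citadel 7. Citadel has the fewest and is eliminated.
Round 3: Ember 15, Delta 11. Ember has a majority.

Ember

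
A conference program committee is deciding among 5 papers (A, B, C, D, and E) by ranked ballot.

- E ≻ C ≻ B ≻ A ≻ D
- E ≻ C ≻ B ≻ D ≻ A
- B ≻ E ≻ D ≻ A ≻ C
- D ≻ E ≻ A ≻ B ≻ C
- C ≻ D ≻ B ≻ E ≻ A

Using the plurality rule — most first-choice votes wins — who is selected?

E

First-place vote totals:
  A: 0
  B: 1
  C: 1
  D: 1
  E: 2
E has the most first-place votes.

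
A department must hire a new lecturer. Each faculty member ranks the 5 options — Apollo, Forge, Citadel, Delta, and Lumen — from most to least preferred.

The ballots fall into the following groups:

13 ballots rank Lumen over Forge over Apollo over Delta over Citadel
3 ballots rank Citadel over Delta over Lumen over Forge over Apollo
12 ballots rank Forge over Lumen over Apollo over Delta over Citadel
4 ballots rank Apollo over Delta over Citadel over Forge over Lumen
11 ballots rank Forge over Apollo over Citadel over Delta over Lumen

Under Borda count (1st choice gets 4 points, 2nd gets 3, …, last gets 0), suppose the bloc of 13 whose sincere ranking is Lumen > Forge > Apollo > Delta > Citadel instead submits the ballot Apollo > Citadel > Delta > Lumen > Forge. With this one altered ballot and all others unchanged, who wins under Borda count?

Borda totals with the altered ballot: Apollo 125, Forge 99, Citadel 81, Delta 70, Lumen 55.
The switch changes the winner from Forge to Apollo.

Apollo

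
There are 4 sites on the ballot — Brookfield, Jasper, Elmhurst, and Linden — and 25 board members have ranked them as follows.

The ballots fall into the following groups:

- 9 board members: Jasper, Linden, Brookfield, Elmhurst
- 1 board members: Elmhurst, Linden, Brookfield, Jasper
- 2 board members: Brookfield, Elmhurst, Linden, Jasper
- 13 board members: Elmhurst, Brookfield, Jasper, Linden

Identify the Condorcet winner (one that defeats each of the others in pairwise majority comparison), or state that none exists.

Head-to-head results (25 voters total):
Brookfield vs Jasper: Brookfield wins 16–9.
Brookfield vs Elmhurst: Elmhurst wins 14–11.
Brookfield vs Linden: Brookfield wins 15–10.
Jasper vs Elmhurst: Elmhurst wins 16–9.
Jasper vs Linden: Jasper wins 22–3.
Elmhurst vs Linden: Elmhurst wins 16–9.
Elmhurst beats each rival — Brookfield (14–11), Jasper (16–9), Linden (16–9) — so Elmhurst is the Condorcet winner.

Elmhurst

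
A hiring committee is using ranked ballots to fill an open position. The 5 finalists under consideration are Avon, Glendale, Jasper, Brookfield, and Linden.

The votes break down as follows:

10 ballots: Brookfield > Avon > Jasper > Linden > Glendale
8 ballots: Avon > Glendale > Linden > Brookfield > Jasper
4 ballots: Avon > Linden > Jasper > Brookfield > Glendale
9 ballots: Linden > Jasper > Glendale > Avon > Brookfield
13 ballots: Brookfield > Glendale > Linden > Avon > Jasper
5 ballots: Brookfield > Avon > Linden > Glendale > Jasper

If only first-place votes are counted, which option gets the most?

First-place vote totals:
  Avon: 12
  Glendale: 0
  Jasper: 0
  Brookfield: 28
  Linden: 9
Brookfield has the most first-place votes.

Brookfield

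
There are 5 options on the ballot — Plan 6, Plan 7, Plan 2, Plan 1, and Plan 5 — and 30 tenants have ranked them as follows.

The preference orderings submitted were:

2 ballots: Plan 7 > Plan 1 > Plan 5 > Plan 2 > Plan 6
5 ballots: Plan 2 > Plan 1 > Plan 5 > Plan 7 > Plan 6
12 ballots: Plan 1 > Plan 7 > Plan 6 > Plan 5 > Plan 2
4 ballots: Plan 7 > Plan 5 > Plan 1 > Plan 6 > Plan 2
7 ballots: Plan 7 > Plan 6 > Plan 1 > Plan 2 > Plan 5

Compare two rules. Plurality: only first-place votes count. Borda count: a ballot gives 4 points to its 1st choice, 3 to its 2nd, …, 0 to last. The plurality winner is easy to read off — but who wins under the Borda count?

Plurality first-place counts: Plan 6 0, Plan 7 13, Plan 2 5, Plan 1 12, Plan 5 0 → Plan 7.
Borda totals: Plan 6 49, Plan 7 93, Plan 2 29, Plan 1 91, Plan 5 38 → Plan 7.

Plan 7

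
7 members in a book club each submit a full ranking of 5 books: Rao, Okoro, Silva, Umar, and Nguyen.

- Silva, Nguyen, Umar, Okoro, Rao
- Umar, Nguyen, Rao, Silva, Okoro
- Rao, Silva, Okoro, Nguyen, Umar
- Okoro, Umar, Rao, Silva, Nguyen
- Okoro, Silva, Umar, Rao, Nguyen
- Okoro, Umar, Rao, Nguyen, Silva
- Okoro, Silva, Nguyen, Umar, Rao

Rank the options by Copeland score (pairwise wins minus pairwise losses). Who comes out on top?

Pairwise results:
  Rao vs Okoro: Okoro wins 5–2.
  Rao vs Silva: Rao wins 4–3.
  Rao vs Umar: Umar wins 6–1.
  Rao vs Nguyen: Rao wins 4–3.
  Okoro vs Silva: Okoro wins 4–3.
  Okoro vs Umar: Okoro wins 5–2.
  Okoro vs Nguyen: Okoro wins 5–2.
  Silva vs Umar: Silva wins 4–3.
  Silva vs Nguyen: Silva wins 5–2.
  Umar vs Nguyen: Umar wins 4–3.
Copeland scores (wins − losses):
  Rao: 2 − 2 = 0
  Okoro: 4 − 0 = 4
  Silva: 2 − 2 = 0
  Umar: 2 − 2 = 0
  Nguyen: 0 − 4 = -4
Okoro has the best Copeland score.

Okoro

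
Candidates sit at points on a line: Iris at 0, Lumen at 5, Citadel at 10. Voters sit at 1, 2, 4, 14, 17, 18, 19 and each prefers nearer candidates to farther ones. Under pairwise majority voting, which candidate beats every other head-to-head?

With single-peaked preferences on a line, the Condorcet winner is the candidate closest to the median voter.
The median voter (position 14) is closest to Citadel at 10.
Check: Citadel vs Iris — voters closer to Citadel: 4 of 7.

Citadel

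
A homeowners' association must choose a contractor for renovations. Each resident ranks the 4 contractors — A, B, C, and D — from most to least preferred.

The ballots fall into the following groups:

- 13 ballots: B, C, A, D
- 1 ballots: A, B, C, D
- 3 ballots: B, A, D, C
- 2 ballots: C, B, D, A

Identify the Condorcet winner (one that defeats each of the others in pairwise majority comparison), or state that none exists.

Head-to-head results (19 voters total):
A vs B: B wins 18–1.
A vs C: C wins 15–4.
A vs D: A wins 17–2.
B vs C: B wins 17–2.
B vs D: B wins 19–0.
C vs D: C wins 16–3.
B beats each rival — A (18–1), C (17–2), D (19–0) — so B is the Condorcet winner.

B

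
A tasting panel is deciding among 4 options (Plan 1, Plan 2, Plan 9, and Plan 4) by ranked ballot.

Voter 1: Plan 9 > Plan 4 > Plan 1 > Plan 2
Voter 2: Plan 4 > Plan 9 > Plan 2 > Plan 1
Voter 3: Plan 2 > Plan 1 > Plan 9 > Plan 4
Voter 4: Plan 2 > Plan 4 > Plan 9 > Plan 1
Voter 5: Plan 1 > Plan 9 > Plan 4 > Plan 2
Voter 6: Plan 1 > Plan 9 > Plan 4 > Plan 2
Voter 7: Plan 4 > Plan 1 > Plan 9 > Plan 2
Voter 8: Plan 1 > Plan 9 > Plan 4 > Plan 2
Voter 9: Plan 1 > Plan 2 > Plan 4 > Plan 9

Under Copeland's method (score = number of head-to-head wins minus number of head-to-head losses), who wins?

Pairwise results:
  Plan 1 vs Plan 2: Plan 1 wins 6–3.
  Plan 1 vs Plan 9: Plan 1 wins 6–3.
  Plan 1 vs Plan 4: Plan 1 wins 5–4.
  Plan 2 vs Plan 9: Plan 9 wins 6–3.
  Plan 2 vs Plan 4: Plan 4 wins 6–3.
  Plan 9 vs Plan 4: Plan 9 wins 5–4.
Copeland scores (wins − losses):
  Plan 1: 3 − 0 = 3
  Plan 2: 0 − 3 = -3
  Plan 9: 2 − 1 = 1
  Plan 4: 1 − 2 = -1
Plan 1 has the best Copeland score.

Plan 1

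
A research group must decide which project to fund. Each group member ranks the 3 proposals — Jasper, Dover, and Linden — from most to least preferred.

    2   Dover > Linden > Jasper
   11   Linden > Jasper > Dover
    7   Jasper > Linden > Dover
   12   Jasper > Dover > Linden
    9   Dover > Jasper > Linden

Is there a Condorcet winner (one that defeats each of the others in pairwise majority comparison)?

Head-to-head results (41 voters total):
Jasper vs Dover: Jasper wins 30–11.
Jasper vs Linden: Jasper wins 28–13.
Dover vs Linden: Dover wins 23–18.
Jasper beats each rival — Dover (30–11), Linden (28–13) — so Jasper is the Condorcet winner.

Yes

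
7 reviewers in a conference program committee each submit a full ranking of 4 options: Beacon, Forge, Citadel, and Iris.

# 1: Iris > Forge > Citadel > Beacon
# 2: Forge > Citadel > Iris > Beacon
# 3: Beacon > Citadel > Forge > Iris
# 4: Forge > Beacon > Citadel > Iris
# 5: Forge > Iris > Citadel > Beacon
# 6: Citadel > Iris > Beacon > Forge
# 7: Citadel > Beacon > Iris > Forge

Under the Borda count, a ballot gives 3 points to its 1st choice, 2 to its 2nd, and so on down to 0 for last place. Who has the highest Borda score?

Borda scores:
  Beacon: 0 + 0 + 3 + 2 + 0 + 1 + 2 = 8
  Forge: 2 + 3 + 1 + 3 + 3 + 0 + 0 = 12
  Citadel: 1 + 2 + 2 + 1 + 1 + 3 + 3 = 13
  Iris: 3 + 1 + 0 + 0 + 2 + 2 + 1 = 9
Citadel has the highest total.

Citadel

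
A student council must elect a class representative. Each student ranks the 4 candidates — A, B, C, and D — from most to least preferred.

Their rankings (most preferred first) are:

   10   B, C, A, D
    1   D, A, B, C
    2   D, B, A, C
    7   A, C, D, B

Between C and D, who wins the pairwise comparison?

Ballots ranking C above D: 10+7 = 17.
Ballots ranking D above C: 1+2 = 3.
C wins the head-to-head, 17–3.

C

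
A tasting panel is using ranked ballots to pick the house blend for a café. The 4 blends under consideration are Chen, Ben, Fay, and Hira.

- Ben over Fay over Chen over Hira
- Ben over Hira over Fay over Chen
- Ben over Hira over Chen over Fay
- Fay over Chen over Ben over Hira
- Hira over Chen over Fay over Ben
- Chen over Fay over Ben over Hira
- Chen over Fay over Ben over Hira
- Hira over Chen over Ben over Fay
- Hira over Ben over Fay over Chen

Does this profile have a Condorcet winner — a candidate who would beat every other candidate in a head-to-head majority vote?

Head-to-head results (9 voters total):
Chen vs Ben: Chen wins 5–4.
Chen vs Fay: Chen wins 5–4.
Chen vs Hira: Hira wins 5–4.
Ben vs Fay: Ben wins 5–4.
Ben vs Hira: Ben wins 6–3.
Fay vs Hira: Hira wins 5–4.
No candidate beats all others: Chen beats Ben beats Hira beats Chen, a majority cycle.

No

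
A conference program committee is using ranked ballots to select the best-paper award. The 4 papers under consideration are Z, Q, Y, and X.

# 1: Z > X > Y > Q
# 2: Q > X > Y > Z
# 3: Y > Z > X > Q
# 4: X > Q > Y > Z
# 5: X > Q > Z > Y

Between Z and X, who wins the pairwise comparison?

Ballots ranking Z above X: 2.
Ballots ranking X above Z: 3.
X wins the head-to-head, 3–2.

X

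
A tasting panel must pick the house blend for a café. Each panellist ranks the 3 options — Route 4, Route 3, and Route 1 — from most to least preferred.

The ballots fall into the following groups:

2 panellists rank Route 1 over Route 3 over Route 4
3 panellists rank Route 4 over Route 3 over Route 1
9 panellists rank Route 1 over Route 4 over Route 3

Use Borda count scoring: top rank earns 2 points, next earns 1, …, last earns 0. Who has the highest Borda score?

Route 1

Borda scores:
  Route 4: 2·0 + 3·2 + 9·1 = 15
  Route 3: 2·1 + 3·1 + 9·0 = 5
  Route 1: 2·2 + 3·0 + 9·2 = 22
Route 1 has the highest total.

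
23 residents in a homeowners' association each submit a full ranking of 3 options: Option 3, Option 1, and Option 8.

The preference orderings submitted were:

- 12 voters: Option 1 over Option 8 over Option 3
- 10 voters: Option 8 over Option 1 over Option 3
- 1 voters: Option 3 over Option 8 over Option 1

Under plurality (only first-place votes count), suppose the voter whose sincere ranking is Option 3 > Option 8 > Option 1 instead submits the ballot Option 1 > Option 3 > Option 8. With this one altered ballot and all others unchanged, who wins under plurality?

First-place totals with the altered ballot: Option 3 0, Option 1 13, Option 8 10.
The winner is unchanged: still Option 1.

Option 1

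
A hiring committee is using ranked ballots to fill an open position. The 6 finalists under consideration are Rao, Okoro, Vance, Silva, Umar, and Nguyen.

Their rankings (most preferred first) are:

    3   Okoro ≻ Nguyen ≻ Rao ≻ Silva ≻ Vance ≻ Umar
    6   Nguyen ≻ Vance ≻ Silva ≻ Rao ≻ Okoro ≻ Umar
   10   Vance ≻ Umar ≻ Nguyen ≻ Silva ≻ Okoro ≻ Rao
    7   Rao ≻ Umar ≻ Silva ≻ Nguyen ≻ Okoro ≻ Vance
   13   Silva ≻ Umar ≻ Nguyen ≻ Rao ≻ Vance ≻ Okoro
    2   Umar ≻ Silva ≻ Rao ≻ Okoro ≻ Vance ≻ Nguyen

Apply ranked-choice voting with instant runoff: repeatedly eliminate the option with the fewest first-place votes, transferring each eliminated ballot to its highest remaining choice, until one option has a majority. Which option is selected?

Silva

Round 1: Silva 13, Vance 10, Rao 7, Nguyen 6, Okoro 3, Umar 2. Umar has the fewest and is eliminated.
Round 2: Silva 15, Vance 10, Rao 7, Nguyen 6, Okoro 3. Okoro has the fewest and is eliminated.
Round 3: Silva 15, Vance 10, Nguyen 9, Rao 7. Rao has the fewest and is eliminated.
Round 4: Silva 22, Vance 10, Nguyen 9. Silva has a majority.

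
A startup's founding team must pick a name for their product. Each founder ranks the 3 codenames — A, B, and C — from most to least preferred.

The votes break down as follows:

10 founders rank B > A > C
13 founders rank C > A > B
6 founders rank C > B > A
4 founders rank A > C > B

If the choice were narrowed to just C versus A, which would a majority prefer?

C

Ballots ranking C above A: 13+6 = 19.
Ballots ranking A above C: 10+4 = 14.
C wins the head-to-head, 19–14.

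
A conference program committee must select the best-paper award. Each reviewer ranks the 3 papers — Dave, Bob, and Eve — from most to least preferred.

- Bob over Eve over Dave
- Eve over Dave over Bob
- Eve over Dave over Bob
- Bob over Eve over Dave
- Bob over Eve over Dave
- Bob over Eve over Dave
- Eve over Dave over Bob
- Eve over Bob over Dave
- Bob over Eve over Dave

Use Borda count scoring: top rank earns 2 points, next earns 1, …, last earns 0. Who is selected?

Borda scores:
  Dave: 0 + 1 + 1 + 0 + 0 + 0 + 1 + 0 + 0 = 3
  Bob: 2 + 0 + 0 + 2 + 2 + 2 + 0 + 1 + 2 = 11
  Eve: 1 + 2 + 2 + 1 + 1 + 1 + 2 + 2 + 1 = 13
Eve has the highest total.

Eve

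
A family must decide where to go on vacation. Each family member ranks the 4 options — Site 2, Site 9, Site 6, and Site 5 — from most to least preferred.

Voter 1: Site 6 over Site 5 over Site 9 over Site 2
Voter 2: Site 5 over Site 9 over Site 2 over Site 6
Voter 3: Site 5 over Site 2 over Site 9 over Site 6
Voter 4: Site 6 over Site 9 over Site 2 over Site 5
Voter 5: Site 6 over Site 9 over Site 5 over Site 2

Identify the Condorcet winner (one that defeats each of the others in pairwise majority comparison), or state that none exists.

Head-to-head results (5 voters total):
Site 2 vs Site 9: Site 9 wins 4–1.
Site 2 vs Site 6: Site 6 wins 3–2.
Site 2 vs Site 5: Site 5 wins 4–1.
Site 9 vs Site 6: Site 6 wins 3–2.
Site 9 vs Site 5: Site 5 wins 3–2.
Site 6 vs Site 5: Site 6 wins 3–2.
Site 6 beats each rival — Site 2 (3–2), Site 9 (3–2), Site 5 (3–2) — so Site 6 is the Condorcet winner.

Site 6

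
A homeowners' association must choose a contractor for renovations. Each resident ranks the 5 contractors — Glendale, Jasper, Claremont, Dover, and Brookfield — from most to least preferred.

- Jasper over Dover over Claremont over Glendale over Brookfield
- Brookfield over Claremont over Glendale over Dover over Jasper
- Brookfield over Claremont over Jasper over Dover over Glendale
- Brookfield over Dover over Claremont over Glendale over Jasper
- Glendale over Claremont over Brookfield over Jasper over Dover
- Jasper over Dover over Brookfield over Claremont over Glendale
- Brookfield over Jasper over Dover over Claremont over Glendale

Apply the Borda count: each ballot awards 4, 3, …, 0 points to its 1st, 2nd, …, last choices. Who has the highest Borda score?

Borda scores:
  Glendale: 1 + 2 + 0 + 1 + 4 + 0 + 0 = 8
  Jasper: 4 + 0 + 2 + 0 + 1 + 4 + 3 = 14
  Claremont: 2 + 3 + 3 + 2 + 3 + 1 + 1 = 15
  Dover: 3 + 1 + 1 + 3 + 0 + 3 + 2 = 13
  Brookfield: 0 + 4 + 4 + 4 + 2 + 2 + 4 = 20
Brookfield has the highest total.

Brookfield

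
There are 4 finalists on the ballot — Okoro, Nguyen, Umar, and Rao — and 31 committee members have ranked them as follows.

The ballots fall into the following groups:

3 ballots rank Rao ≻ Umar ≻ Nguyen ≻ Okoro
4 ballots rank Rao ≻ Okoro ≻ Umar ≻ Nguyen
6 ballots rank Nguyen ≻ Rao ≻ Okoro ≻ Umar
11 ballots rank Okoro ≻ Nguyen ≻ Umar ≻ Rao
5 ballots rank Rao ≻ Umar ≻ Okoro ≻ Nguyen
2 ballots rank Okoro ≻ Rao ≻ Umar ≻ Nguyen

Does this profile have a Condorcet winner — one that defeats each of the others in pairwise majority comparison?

No

Head-to-head results (31 voters total):
Okoro vs Nguyen: Okoro wins 22–9.
Okoro vs Umar: Okoro wins 23–8.
Okoro vs Rao: Rao wins 18–13.
Nguyen vs Umar: Nguyen wins 17–14.
Nguyen vs Rao: Nguyen wins 17–14.
Umar vs Rao: Rao wins 20–11.
No candidate beats all others: Okoro beats Nguyen beats Rao beats Okoro, a majority cycle.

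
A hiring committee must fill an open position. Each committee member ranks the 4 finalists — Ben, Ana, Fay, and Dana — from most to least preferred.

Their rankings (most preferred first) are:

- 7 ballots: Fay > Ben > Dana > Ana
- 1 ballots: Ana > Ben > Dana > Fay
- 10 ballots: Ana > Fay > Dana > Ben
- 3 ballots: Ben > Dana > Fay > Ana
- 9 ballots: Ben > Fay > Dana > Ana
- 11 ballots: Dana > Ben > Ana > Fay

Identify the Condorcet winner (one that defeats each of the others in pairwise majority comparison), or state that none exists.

There is no Condorcet winner

Head-to-head results (41 voters total):
Ben vs Ana: Ben wins 30–11.
Ben vs Fay: Ben wins 24–17.
Ben vs Dana: Dana wins 21–20.
Ana vs Fay: Ana wins 22–19.
Ana vs Dana: Dana wins 30–11.
Fay vs Dana: Fay wins 26–15.
No candidate beats all others: Ben beats Fay beats Dana beats Ben, a majority cycle.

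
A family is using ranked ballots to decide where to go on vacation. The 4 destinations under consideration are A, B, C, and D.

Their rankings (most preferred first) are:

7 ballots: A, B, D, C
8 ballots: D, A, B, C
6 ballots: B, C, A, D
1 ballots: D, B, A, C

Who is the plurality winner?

D

First-place vote totals:
  A: 7
  B: 6
  C: 0
  D: 9
D has the most first-place votes.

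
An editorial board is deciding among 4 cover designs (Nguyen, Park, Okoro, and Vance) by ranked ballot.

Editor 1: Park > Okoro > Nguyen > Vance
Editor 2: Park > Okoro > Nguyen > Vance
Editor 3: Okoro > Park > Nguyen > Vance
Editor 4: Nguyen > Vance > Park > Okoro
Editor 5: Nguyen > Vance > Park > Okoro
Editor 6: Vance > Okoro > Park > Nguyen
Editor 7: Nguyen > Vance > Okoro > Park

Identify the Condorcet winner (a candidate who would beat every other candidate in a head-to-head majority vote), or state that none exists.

Head-to-head results (7 voters total):
Nguyen vs Park: Park wins 4–3.
Nguyen vs Okoro: Okoro wins 4–3.
Nguyen vs Vance: Nguyen wins 6–1.
Park vs Okoro: Park wins 4–3.
Park vs Vance: Vance wins 4–3.
Okoro vs Vance: Vance wins 4–3.
No candidate beats all others: Nguyen beats Vance beats Park beats Nguyen, a majority cycle.

None — there is no Condorcet winner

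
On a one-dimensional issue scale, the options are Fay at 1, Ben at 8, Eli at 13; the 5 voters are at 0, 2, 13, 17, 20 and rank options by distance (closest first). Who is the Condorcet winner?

Eli

With single-peaked preferences on a line, the Condorcet winner is the candidate closest to the median voter.
The median voter (position 13) is closest to Eli at 13.
Check: Eli vs Ben — voters closer to Eli: 3 of 5.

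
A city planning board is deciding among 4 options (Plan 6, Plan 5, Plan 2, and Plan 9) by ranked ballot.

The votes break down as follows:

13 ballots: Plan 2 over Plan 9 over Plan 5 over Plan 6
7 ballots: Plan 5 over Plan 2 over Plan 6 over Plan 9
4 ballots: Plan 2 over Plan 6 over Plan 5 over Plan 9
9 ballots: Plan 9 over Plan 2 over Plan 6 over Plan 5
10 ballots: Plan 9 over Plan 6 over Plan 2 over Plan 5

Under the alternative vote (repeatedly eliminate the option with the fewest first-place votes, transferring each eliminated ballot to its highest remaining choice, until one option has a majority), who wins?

Plan 2

Round 1: Plan 9 19, Plan 2 17, Plan 5 7, Plan 6 0. Plan 6 has the fewest and is eliminated.
Round 2: Plan 9 19, Plan 2 17, Plan 5 7. Plan 5 has the fewest and is eliminated.
Round 3: Plan 2 24, Plan 9 19. Plan 2 has a majority.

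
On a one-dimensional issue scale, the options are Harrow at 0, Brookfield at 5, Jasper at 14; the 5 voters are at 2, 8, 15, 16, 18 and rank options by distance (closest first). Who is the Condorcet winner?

With single-peaked preferences on a line, the Condorcet winner is the candidate closest to the median voter.
The median voter (position 15) is closest to Jasper at 14.
Check: Jasper vs Brookfield — voters closer to Jasper: 3 of 5.

Jasper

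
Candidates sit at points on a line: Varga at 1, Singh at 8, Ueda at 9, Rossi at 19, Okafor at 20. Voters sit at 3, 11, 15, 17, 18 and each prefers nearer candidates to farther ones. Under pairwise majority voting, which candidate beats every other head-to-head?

With single-peaked preferences on a line, the Condorcet winner is the candidate closest to the median voter.
The median voter (position 15) is closest to Rossi at 19.
Check: Rossi vs Varga — voters closer to Rossi: 4 of 5.

Rossi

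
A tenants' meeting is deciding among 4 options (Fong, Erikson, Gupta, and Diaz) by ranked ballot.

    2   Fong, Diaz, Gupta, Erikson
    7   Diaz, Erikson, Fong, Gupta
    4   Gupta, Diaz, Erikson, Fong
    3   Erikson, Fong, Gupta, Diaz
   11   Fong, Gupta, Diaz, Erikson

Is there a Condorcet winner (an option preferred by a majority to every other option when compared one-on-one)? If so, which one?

No Condorcet winner

Head-to-head results (27 voters total):
Fong vs Erikson: Erikson wins 14–13.
Fong vs Gupta: Fong wins 23–4.
Fong vs Diaz: Fong wins 16–11.
Erikson vs Gupta: Gupta wins 17–10.
Erikson vs Diaz: Diaz wins 24–3.
Gupta vs Diaz: Gupta wins 18–9.
No candidate beats all others: Fong beats Gupta beats Erikson beats Fong, a majority cycle.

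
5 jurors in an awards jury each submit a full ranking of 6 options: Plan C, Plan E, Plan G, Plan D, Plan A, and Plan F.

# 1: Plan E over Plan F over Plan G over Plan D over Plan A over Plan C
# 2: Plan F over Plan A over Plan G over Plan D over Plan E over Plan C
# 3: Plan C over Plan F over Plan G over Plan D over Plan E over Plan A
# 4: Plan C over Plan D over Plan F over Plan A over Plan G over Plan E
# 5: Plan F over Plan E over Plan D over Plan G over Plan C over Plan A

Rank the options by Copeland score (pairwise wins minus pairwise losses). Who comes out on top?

Plan F

Pairwise results:
  Plan C vs Plan E: Plan E wins 3–2.
  Plan C vs Plan G: Plan G wins 3–2.
  Plan C vs Plan D: Plan D wins 3–2.
  Plan C vs Plan A: Plan C wins 3–2.
  Plan C vs Plan F: Plan F wins 3–2.
  Plan E vs Plan G: Plan G wins 3–2.
  Plan E vs Plan D: Plan D wins 3–2.
  Plan E vs Plan A: Plan E wins 3–2.
  Plan E vs Plan F: Plan F wins 4–1.
  Plan G vs Plan D: Plan G wins 3–2.
  Plan G vs Plan A: Plan G wins 3–2.
  Plan G vs Plan F: Plan F wins 5–0.
  Plan D vs Plan A: Plan D wins 4–1.
  Plan D vs Plan F: Plan F wins 4–1.
  Plan A vs Plan F: Plan F wins 5–0.
Copeland scores (wins − losses):
  Plan C: 1 − 4 = -3
  Plan E: 2 − 3 = -1
  Plan G: 4 − 1 = 3
  Plan D: 3 − 2 = 1
  Plan A: 0 − 5 = -5
  Plan F: 5 − 0 = 5
Plan F has the best Copeland score.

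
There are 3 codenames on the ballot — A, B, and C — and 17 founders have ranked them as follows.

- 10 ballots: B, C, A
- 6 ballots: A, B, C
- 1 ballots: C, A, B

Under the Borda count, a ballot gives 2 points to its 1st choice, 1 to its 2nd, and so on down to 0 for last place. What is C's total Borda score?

Borda scores:
  A: 10·0 + 6·2 + 1 = 13
  B: 10·2 + 6·1 + 0 = 26
  C: 10·1 + 6·0 + 2 = 12

12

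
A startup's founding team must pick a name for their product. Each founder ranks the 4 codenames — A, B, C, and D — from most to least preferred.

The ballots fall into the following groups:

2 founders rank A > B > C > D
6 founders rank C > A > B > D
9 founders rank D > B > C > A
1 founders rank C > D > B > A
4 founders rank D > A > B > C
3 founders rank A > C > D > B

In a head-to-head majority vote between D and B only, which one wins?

D

Ballots ranking D above B: 9+1+4+3 = 17.
Ballots ranking B above D: 2+6 = 8.
D wins the head-to-head, 17–8.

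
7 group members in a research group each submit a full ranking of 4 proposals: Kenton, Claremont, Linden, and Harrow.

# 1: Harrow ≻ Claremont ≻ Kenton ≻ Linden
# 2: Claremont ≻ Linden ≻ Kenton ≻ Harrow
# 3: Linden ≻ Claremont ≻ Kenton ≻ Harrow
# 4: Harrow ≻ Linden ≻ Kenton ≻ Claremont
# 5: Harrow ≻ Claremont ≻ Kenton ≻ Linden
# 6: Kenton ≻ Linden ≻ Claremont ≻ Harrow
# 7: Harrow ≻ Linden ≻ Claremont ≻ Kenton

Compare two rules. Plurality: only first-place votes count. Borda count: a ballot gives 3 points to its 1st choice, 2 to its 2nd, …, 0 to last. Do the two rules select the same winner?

Plurality first-place counts: Kenton 1, Claremont 1, Linden 1, Harrow 4 → Harrow.
Borda totals: Kenton 8, Claremont 11, Linden 11, Harrow 12 → Harrow.
The two rules agree on Harrow.

Yes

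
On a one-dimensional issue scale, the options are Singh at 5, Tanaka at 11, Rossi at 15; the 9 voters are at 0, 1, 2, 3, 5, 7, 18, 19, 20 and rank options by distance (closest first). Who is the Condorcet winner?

Singh

With single-peaked preferences on a line, the Condorcet winner is the candidate closest to the median voter.
The median voter (position 5) is closest to Singh at 5.
Check: Singh vs Tanaka — voters closer to Singh: 6 of 9.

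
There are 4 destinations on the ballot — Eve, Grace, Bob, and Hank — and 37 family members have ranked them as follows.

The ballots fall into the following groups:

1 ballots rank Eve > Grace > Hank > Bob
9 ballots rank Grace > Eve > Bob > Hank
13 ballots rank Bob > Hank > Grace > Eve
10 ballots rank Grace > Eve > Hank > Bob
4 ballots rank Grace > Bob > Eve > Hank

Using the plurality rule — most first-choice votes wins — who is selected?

Grace

First-place vote totals:
  Eve: 1
  Grace: 23
  Bob: 13
  Hank: 0
Grace has the most first-place votes.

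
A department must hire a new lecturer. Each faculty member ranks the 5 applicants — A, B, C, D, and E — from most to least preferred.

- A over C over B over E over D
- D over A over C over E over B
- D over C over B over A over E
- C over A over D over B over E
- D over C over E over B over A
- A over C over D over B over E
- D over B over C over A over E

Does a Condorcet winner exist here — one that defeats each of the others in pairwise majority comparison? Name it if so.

Head-to-head results (7 voters total):
A vs B: A wins 4–3.
A vs C: C wins 4–3.
A vs D: D wins 4–3.
A vs E: A wins 6–1.
B vs C: C wins 6–1.
B vs D: D wins 6–1.
B vs E: B wins 5–2.
C vs D: D wins 4–3.
C vs E: C wins 7–0.
D vs E: D wins 6–1.
D beats each rival — A (4–3), B (6–1), C (4–3), E (6–1) — so D is the Condorcet winner.

D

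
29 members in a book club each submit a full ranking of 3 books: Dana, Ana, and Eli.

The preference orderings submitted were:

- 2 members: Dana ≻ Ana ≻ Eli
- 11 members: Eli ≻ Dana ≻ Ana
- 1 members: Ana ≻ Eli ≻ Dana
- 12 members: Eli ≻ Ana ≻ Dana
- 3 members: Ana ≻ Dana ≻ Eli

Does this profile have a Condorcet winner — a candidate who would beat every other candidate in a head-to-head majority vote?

Yes

Head-to-head results (29 voters total):
Dana vs Ana: Ana wins 16–13.
Dana vs Eli: Eli wins 24–5.
Ana vs Eli: Eli wins 23–6.
Eli beats each rival — Dana (24–5), Ana (23–6) — so Eli is the Condorcet winner.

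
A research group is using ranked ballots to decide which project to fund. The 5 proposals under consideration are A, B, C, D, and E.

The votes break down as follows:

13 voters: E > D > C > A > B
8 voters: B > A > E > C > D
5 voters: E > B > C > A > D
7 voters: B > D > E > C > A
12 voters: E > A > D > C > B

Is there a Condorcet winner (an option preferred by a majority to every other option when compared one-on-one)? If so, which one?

Head-to-head results (45 voters total):
A vs B: A wins 25–20.
A vs C: C wins 25–20.
A vs D: A wins 25–20.
A vs E: E wins 37–8.
B vs C: C wins 25–20.
B vs D: D wins 25–20.
B vs E: E wins 30–15.
C vs D: D wins 32–13.
C vs E: E wins 45–0.
D vs E: E wins 38–7.
E beats each rival — A (37–8), B (30–15), C (45–0), D (38–7) — so E is the Condorcet winner.

E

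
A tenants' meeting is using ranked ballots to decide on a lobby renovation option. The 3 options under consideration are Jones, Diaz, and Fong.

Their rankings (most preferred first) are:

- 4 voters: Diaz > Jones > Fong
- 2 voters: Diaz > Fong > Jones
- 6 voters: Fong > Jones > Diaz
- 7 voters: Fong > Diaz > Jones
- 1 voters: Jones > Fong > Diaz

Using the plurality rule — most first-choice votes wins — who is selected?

First-place vote totals:
  Jones: 1
  Diaz: 6
  Fong: 13
Fong has the most first-place votes.

Fong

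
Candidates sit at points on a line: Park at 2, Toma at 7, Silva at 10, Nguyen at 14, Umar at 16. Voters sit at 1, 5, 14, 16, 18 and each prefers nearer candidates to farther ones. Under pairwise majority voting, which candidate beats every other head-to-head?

Nguyen

With single-peaked preferences on a line, the Condorcet winner is the candidate closest to the median voter.
The median voter (position 14) is closest to Nguyen at 14.
Check: Nguyen vs Toma — voters closer to Nguyen: 3 of 5.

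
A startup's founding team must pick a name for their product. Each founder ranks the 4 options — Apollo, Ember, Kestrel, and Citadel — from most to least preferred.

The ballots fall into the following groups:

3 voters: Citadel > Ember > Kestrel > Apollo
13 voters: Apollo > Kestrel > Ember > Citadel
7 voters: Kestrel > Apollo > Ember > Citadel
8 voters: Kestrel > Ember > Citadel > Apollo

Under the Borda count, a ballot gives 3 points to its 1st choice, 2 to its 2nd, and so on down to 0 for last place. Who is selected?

Kestrel

Borda scores:
  Apollo: 3·0 + 13·3 + 7·2 + 8·0 = 53
  Ember: 3·2 + 13·1 + 7·1 + 8·2 = 42
  Kestrel: 3·1 + 13·2 + 7·3 + 8·3 = 74
  Citadel: 3·3 + 13·0 + 7·0 + 8·1 = 17
Kestrel has the highest total.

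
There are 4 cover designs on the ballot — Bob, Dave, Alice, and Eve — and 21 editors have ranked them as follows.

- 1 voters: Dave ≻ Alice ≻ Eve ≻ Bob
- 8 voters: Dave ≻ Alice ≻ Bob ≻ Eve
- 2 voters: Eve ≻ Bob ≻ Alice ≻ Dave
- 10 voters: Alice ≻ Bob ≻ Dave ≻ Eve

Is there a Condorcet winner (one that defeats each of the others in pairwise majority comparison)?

Head-to-head results (21 voters total):
Bob vs Dave: Bob wins 12–9.
Bob vs Alice: Alice wins 19–2.
Bob vs Eve: Bob wins 18–3.
Dave vs Alice: Alice wins 12–9.
Dave vs Eve: Dave wins 19–2.
Alice vs Eve: Alice wins 19–2.
Alice beats each rival — Bob (19–2), Dave (12–9), Eve (19–2) — so Alice is the Condorcet winner.

Yes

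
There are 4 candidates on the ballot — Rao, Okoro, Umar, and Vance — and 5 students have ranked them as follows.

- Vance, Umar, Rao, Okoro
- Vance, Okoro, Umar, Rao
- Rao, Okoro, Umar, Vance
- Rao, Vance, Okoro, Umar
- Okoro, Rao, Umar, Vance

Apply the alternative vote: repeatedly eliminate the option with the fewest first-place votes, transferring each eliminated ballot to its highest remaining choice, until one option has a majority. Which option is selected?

Rao

Round 1: Rao 2, Vance 2, Okoro 1, Umar 0. Umar has the fewest and is eliminated.
Round 2: Rao 2, Vance 2, Okoro 1. Okoro has the fewest and is eliminated.
Round 3: Rao 3, Vance 2. Rao has a majority.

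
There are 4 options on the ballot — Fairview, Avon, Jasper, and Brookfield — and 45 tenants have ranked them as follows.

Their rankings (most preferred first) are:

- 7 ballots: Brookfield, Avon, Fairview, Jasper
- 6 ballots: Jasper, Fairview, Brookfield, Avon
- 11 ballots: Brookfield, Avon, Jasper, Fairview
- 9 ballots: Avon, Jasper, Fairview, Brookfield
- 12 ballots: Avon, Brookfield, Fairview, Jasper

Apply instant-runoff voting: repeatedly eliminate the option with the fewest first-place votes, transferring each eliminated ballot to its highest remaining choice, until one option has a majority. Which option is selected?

Round 1: Avon 21, Brookfield 18, Jasper 6, Fairview 0. Fairview has the fewest and is eliminated.
Round 2: Avon 21, Brookfield 18, Jasper 6. Jasper has the fewest and is eliminated.
Round 3: Brookfield 24, Avon 21. Brookfield has a majority.

Brookfield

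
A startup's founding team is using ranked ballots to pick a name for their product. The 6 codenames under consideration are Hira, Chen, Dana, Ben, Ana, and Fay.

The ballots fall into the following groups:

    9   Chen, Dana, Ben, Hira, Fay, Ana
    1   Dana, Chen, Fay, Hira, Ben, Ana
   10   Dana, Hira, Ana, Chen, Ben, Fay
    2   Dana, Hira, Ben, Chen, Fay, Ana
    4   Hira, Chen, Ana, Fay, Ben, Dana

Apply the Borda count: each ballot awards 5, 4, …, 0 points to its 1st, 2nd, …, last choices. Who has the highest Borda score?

Dana

Borda scores:
  Hira: 9·2 + 2 + 10·4 + 2·4 + 4·5 = 88
  Chen: 9·5 + 4 + 10·2 + 2·2 + 4·4 = 89
  Dana: 9·4 + 5 + 10·5 + 2·5 + 4·0 = 101
  Ben: 9·3 + 1 + 10·1 + 2·3 + 4·1 = 48
  Ana: 9·0 + 0 + 10·3 + 2·0 + 4·3 = 42
  Fay: 9·1 + 3 + 10·0 + 2·1 + 4·2 = 22
Dana has the highest total.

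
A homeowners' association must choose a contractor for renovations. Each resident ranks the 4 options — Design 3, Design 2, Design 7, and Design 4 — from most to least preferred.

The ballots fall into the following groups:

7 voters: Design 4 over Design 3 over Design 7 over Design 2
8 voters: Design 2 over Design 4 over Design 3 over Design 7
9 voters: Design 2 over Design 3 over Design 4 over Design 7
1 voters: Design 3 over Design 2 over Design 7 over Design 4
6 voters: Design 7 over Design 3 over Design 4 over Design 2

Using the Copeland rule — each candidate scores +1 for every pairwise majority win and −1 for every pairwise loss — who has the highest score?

Pairwise results:
  Design 3 vs Design 2: Design 2 wins 17–14.
  Design 3 vs Design 7: Design 3 wins 25–6.
  Design 3 vs Design 4: Design 3 wins 16–15.
  Design 2 vs Design 7: Design 2 wins 18–13.
  Design 2 vs Design 4: Design 2 wins 18–13.
  Design 7 vs Design 4: Design 4 wins 24–7.
Copeland scores (wins − losses):
  Design 3: 2 − 1 = 1
  Design 2: 3 − 0 = 3
  Design 7: 0 − 3 = -3
  Design 4: 1 − 2 = -1
Design 2 has the best Copeland score.

Design 2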